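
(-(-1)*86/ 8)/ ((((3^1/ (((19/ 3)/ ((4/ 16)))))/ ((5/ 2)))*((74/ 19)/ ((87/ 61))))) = 2250835/ 27084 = 83.11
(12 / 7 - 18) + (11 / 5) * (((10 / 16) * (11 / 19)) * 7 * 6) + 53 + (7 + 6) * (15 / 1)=141059 / 532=265.15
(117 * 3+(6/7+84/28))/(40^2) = 621/2800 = 0.22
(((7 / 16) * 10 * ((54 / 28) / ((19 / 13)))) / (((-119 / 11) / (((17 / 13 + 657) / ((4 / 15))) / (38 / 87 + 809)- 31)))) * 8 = 75995218035 / 636887524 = 119.32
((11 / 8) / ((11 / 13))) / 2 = 13 / 16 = 0.81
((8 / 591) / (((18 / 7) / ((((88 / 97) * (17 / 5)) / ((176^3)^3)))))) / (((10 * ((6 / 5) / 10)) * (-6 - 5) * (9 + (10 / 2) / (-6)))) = -17 / 18287898244664231165165568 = -0.00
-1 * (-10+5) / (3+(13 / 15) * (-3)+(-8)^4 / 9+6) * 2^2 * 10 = 1125 / 2596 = 0.43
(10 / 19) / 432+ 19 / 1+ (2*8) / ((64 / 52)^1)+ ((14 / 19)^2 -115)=-6429577 / 77976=-82.46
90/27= 10/3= 3.33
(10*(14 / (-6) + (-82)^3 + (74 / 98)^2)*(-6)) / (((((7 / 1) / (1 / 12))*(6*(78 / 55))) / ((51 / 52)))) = 4641709797175 / 102253788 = 45394.01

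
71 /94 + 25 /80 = 1.07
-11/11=-1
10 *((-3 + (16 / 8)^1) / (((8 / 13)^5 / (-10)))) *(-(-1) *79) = 733303675 / 8192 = 89514.61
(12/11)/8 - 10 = -217/22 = -9.86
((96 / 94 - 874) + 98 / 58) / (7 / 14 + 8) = -2375134 / 23171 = -102.50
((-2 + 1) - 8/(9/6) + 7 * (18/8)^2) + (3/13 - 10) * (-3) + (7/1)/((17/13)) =676417/10608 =63.76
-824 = -824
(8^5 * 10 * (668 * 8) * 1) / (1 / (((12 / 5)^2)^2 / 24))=302593867776 / 125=2420750942.21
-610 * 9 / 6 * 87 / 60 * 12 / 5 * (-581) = 9250101 / 5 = 1850020.20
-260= -260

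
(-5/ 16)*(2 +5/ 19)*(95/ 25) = -43/ 16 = -2.69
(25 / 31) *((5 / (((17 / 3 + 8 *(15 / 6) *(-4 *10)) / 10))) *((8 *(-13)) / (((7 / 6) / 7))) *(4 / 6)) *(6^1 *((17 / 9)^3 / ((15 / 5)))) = 5109520000 / 17951139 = 284.63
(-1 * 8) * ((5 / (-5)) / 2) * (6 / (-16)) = -3 / 2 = -1.50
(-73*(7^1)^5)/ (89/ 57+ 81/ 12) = -279735708/ 1895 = -147617.79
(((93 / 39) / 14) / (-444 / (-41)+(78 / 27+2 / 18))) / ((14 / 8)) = 0.01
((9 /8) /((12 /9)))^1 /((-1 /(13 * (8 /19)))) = -351 /76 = -4.62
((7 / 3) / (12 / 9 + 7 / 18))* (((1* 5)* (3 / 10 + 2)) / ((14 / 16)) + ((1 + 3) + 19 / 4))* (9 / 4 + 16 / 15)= 121987 / 1240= 98.38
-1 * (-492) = 492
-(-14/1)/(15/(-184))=-2576/15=-171.73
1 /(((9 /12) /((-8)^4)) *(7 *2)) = 8192 /21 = 390.10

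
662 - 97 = 565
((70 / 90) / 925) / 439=7 / 3654675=0.00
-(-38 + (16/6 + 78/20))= 943/30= 31.43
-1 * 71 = -71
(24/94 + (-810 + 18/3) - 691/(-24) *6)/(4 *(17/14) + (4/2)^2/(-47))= -830389/6280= -132.23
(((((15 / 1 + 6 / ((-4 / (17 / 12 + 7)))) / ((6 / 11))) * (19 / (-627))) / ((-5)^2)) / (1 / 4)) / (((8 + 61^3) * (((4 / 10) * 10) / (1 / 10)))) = -19 / 8171604000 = -0.00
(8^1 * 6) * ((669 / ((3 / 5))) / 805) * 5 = 53520 / 161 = 332.42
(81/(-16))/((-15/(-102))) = -1377/40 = -34.42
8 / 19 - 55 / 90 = -65 / 342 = -0.19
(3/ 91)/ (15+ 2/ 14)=3/ 1378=0.00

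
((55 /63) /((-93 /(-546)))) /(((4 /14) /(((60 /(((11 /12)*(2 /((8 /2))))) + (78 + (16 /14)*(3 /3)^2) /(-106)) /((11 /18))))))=3820.90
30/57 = 10/19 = 0.53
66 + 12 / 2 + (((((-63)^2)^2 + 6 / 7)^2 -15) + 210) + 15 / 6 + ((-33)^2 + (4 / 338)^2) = 694582645132043474263 / 2798978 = 248155807273956.23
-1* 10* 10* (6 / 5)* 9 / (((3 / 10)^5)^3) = -40000000000000000 / 531441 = -75267056926.36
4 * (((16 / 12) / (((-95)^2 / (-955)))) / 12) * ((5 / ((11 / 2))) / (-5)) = 1528 / 178695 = 0.01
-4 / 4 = -1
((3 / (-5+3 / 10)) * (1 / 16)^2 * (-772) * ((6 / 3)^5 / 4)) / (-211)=-2895 / 39668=-0.07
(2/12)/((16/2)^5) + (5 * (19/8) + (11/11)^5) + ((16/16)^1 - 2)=2334721/196608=11.88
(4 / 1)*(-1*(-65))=260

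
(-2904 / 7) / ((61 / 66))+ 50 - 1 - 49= -191664 / 427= -448.86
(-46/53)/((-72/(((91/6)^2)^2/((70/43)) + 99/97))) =939829757579/2398584960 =391.83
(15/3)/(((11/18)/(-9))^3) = -15971.18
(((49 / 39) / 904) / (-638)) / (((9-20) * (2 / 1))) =49 / 494853216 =0.00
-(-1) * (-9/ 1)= -9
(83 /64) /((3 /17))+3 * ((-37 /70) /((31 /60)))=178315 /41664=4.28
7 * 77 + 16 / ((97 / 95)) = 53803 / 97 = 554.67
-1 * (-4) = 4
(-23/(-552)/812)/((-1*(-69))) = 1/1344672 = 0.00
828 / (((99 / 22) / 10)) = 1840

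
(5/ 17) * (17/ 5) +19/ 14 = 33/ 14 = 2.36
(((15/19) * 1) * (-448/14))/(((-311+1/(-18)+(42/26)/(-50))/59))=20709000/4322177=4.79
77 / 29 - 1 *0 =77 / 29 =2.66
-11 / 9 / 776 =-11 / 6984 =-0.00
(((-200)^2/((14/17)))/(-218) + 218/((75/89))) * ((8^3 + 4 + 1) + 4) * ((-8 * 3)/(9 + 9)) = -24930.62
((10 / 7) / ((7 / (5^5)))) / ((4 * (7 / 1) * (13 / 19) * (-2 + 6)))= 296875 / 35672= 8.32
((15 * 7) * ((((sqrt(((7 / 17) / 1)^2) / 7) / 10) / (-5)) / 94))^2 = 441 / 255360400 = 0.00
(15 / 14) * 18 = 135 / 7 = 19.29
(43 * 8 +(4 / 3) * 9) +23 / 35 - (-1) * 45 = 14058 / 35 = 401.66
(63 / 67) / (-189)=-1 / 201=-0.00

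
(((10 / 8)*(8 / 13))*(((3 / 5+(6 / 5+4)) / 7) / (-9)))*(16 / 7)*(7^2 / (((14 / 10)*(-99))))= 4640 / 81081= 0.06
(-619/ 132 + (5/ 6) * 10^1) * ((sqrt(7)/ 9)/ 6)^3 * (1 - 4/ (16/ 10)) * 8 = -0.01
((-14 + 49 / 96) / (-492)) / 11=1295 / 519552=0.00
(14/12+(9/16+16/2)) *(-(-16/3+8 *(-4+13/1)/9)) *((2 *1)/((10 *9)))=-0.58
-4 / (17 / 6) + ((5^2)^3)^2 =4150390601 / 17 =244140623.59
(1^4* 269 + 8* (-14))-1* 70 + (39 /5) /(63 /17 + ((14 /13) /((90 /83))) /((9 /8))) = 36429996 /410711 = 88.70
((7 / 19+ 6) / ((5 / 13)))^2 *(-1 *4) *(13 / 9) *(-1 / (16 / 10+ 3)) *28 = 3602623024 / 373635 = 9642.09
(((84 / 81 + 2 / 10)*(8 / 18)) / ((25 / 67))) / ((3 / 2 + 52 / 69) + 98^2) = 2058776 / 13422337875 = 0.00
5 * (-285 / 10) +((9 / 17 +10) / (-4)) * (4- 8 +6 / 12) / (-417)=-8082713 / 56712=-142.52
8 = 8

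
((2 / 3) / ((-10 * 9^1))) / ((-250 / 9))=1 / 3750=0.00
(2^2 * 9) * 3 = 108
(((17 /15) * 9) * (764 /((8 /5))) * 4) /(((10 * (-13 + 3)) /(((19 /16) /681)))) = -0.34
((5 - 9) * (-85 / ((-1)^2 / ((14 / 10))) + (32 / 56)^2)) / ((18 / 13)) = 151190 / 441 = 342.83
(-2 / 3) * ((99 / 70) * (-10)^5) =660000 / 7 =94285.71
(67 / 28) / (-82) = -67 / 2296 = -0.03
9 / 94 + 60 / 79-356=-2637305 / 7426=-355.14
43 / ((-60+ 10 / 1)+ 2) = -43 / 48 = -0.90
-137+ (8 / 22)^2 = -16561 / 121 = -136.87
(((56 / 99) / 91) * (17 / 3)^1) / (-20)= -34 / 19305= -0.00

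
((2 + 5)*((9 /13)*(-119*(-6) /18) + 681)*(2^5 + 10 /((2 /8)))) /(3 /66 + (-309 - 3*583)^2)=102120480 /1211314117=0.08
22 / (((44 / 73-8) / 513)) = -15257 / 10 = -1525.70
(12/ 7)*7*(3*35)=1260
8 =8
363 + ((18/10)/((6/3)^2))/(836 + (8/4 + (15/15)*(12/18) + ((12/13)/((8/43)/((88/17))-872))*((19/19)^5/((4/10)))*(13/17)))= 128072385243381/352815966760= 363.00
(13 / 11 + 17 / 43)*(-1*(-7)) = 5222 / 473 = 11.04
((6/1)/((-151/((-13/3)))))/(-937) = -26/141487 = -0.00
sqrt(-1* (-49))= 7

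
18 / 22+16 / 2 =97 / 11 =8.82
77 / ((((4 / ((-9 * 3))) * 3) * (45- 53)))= 693 / 32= 21.66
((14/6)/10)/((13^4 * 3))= 7/2570490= 0.00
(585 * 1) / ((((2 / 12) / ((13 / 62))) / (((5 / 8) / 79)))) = 114075 / 19592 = 5.82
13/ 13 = 1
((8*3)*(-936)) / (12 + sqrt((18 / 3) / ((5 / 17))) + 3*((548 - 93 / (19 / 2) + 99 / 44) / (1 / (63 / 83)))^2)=-29928643268166559536122880 / 672642633474441797656407551 + 11855846679704322048*sqrt(510) / 672642633474441797656407551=-0.04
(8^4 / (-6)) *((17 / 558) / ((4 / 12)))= -17408 / 279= -62.39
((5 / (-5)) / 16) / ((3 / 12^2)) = -3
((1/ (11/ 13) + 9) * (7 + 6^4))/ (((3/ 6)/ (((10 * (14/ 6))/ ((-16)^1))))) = -1276940/ 33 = -38695.15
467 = 467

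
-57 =-57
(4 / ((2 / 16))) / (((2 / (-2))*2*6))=-8 / 3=-2.67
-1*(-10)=10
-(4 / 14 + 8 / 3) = -62 / 21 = -2.95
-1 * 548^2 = -300304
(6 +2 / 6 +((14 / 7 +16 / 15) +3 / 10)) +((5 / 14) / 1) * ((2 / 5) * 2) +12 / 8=402 / 35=11.49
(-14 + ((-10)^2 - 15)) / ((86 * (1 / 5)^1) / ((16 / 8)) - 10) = -355 / 7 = -50.71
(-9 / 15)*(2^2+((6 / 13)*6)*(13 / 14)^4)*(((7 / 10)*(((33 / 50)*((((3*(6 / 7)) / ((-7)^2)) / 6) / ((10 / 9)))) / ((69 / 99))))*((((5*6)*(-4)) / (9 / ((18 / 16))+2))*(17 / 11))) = 23797497141 / 67648175000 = 0.35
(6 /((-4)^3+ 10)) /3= -1 /27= -0.04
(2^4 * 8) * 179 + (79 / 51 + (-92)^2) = 1600255 / 51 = 31377.55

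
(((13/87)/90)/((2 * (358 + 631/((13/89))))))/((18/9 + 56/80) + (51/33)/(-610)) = 113399/1723720159800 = 0.00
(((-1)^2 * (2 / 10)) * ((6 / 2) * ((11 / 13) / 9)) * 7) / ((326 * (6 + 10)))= 77 / 1017120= 0.00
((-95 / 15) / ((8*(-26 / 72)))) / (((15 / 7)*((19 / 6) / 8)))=168 / 65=2.58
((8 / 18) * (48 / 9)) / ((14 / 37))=1184 / 189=6.26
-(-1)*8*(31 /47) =248 /47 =5.28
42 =42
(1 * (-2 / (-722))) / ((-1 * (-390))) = 1 / 140790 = 0.00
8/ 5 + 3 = 23/ 5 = 4.60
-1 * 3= -3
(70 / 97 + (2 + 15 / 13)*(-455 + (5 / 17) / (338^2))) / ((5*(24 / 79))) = -55499355024517 / 58777167072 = -944.23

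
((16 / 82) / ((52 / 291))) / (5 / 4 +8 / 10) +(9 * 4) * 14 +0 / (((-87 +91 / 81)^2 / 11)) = 11025552 / 21853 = 504.53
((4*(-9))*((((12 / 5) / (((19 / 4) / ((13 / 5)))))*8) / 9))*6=-119808 / 475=-252.23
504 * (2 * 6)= 6048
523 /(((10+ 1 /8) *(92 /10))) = 10460 /1863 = 5.61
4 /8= 1 /2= 0.50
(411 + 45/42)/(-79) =-5.22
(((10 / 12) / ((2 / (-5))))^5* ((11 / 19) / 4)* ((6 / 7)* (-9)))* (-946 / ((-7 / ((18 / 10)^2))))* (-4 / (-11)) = 1662890625 / 238336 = 6977.09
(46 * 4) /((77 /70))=1840 /11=167.27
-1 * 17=-17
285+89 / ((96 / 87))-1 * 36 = 10549 / 32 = 329.66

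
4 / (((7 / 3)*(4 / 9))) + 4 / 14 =29 / 7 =4.14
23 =23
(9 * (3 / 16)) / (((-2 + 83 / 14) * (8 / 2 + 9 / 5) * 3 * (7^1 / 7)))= 63 / 2552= 0.02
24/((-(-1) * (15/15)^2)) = 24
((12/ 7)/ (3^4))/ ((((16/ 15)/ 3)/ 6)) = 5/ 14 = 0.36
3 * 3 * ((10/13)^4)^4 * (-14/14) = -90000000000000000/665416609183179841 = -0.14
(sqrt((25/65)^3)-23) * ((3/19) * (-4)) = 276/19-60 * sqrt(65)/3211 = 14.38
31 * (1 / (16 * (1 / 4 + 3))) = 31 / 52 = 0.60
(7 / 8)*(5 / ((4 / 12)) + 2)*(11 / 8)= 1309 / 64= 20.45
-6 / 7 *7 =-6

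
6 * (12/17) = 72/17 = 4.24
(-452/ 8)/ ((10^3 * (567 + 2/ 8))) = -113/ 1134500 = -0.00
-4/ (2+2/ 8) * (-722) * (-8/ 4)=-23104/ 9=-2567.11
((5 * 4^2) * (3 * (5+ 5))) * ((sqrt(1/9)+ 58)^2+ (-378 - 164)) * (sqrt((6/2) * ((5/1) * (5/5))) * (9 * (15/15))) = 239322485.32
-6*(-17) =102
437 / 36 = 12.14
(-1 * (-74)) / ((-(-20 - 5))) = 74 / 25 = 2.96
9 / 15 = 0.60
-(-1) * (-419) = -419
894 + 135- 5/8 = 8227/8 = 1028.38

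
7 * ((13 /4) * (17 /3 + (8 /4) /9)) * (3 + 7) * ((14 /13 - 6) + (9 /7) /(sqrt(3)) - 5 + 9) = -3710 /3 + 3445 * sqrt(3) /6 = -242.18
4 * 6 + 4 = 28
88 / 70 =44 / 35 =1.26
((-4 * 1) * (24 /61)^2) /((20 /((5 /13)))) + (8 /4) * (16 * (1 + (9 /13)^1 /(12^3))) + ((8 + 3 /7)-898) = -857.57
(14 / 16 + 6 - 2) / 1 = 39 / 8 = 4.88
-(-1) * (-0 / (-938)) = 0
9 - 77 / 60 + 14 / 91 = 6139 / 780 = 7.87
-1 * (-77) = 77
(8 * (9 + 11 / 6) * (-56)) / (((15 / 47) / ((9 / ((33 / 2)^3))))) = -1094912 / 35937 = -30.47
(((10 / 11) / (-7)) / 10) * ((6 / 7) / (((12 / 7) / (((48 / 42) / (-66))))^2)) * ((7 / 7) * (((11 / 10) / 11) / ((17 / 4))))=-4 / 149677605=-0.00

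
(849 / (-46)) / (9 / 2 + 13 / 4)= -1698 / 713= -2.38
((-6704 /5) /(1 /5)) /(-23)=6704 /23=291.48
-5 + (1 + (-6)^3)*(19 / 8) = -515.62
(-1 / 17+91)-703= -10405 / 17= -612.06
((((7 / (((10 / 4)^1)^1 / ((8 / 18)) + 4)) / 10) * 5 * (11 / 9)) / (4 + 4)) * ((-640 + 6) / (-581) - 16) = -4331 / 5229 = -0.83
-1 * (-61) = 61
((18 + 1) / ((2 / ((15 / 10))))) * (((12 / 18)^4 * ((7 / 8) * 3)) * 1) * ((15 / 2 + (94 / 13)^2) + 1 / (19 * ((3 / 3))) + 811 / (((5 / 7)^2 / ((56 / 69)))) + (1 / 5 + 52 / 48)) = 209559003157 / 20989800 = 9983.85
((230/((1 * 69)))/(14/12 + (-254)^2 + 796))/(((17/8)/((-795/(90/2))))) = -8480/19985829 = -0.00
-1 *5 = -5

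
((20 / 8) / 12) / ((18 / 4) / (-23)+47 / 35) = 4025 / 22164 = 0.18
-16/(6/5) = -40/3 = -13.33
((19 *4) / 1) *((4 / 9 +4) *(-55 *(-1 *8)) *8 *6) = 21401600 / 3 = 7133866.67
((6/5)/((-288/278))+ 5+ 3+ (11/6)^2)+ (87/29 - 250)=-85247/360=-236.80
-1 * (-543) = 543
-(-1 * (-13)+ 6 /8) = -55 /4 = -13.75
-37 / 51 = -0.73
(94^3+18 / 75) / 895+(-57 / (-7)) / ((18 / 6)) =930.74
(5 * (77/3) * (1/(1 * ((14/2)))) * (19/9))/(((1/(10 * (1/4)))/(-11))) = -57475/54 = -1064.35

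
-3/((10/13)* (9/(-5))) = 13/6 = 2.17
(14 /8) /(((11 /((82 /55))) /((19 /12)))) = 5453 /14520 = 0.38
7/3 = 2.33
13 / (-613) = -13 / 613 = -0.02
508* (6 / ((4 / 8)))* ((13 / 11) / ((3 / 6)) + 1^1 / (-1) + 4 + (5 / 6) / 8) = 366649 / 11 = 33331.73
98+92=190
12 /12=1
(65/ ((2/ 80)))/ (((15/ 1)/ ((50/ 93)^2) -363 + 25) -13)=-1300000/ 149553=-8.69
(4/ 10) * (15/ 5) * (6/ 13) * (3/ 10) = 54/ 325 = 0.17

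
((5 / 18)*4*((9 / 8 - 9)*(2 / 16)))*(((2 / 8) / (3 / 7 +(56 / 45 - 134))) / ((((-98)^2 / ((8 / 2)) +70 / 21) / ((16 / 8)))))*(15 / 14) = 70875 / 38484413312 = 0.00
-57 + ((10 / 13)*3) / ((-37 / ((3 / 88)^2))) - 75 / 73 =-7889271807 / 135957536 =-58.03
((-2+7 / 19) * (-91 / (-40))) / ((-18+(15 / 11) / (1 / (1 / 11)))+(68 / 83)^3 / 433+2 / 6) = 253531475930733 / 1198139479333120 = 0.21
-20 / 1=-20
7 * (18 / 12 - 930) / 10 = -12999 / 20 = -649.95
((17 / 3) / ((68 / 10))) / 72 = 5 / 432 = 0.01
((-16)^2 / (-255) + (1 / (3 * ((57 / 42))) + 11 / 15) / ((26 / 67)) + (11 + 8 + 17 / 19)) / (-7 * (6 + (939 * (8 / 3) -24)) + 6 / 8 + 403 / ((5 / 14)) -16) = -5394914 / 4103812869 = -0.00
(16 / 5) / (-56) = -2 / 35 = -0.06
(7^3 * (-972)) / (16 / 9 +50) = -1500282 / 233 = -6438.98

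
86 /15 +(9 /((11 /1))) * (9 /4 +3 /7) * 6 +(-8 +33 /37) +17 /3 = 496901 /28490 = 17.44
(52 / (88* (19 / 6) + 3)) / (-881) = -12 / 57265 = -0.00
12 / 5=2.40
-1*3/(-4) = 3/4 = 0.75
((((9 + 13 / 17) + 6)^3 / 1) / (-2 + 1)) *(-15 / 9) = 96244160 / 14739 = 6529.90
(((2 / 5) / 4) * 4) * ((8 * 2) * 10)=64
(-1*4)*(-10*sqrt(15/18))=20*sqrt(30)/3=36.51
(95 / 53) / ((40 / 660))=29.58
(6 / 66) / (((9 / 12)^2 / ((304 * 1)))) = 4864 / 99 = 49.13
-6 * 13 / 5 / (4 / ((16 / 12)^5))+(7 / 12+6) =-15959 / 1620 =-9.85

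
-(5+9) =-14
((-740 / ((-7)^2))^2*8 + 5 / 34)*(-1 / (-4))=148959205 / 326536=456.18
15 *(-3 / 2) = -45 / 2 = -22.50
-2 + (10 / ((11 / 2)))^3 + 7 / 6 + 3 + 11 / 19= 1328603 / 151734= 8.76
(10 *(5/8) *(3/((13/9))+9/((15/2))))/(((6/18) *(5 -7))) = -30.72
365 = 365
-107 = -107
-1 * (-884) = 884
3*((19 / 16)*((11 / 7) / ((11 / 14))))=57 / 8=7.12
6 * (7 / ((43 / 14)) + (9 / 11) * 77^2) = 1252146 / 43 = 29119.67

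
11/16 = 0.69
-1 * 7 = -7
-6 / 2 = -3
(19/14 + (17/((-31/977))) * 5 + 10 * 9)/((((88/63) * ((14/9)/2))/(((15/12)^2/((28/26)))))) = -29562474825/8555008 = -3455.58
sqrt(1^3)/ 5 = 1/ 5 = 0.20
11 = 11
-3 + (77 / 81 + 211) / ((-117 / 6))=-43813 / 3159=-13.87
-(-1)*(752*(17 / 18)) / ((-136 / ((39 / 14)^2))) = -7943 / 196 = -40.53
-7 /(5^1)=-1.40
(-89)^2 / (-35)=-7921 / 35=-226.31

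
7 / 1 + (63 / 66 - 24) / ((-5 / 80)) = 4133 / 11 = 375.73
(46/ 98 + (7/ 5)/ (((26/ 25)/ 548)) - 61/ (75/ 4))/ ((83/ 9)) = 105330741/ 1321775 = 79.69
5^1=5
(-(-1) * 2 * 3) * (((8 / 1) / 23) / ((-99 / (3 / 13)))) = -16 / 3289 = -0.00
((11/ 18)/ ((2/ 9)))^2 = 7.56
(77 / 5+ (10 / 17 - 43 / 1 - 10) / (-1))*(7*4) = 161392 / 85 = 1898.73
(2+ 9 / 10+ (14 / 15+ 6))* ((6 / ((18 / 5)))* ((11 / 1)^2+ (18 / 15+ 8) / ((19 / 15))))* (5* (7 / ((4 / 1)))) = 25162025 / 1368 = 18393.29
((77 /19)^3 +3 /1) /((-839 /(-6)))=2862660 /5754701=0.50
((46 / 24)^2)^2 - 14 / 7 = 238369 / 20736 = 11.50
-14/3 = -4.67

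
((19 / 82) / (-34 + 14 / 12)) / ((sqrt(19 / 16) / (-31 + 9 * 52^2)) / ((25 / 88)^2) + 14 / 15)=-55242768041015625 / 7306128083605652234 + 3771710662500 * sqrt(19) / 3653064041802826117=-0.01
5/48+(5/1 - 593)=-28219/48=-587.90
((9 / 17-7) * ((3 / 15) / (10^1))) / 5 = -11 / 425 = -0.03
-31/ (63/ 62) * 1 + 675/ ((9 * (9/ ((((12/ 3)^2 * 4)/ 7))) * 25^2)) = -47858/ 1575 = -30.39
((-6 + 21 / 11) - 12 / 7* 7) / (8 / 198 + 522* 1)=-0.03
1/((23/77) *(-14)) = -11/46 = -0.24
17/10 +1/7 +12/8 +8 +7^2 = 2112/35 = 60.34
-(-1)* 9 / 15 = 3 / 5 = 0.60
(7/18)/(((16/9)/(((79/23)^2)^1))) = 43687/16928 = 2.58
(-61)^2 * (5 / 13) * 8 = 148840 / 13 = 11449.23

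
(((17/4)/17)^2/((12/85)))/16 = 85/3072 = 0.03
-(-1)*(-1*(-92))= 92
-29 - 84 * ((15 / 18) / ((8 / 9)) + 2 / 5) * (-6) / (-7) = -1253 / 10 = -125.30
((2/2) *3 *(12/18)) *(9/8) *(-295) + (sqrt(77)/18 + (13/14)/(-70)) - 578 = -304232/245 + sqrt(77)/18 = -1241.28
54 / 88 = 27 / 44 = 0.61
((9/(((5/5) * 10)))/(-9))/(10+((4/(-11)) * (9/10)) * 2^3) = -11/812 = -0.01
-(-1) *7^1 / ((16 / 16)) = 7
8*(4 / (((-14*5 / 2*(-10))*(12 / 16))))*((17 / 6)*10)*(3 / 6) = 1.73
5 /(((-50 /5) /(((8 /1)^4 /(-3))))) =2048 /3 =682.67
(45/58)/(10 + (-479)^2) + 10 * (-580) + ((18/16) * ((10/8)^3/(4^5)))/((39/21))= -263044441760474435/45352499019776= -5800.00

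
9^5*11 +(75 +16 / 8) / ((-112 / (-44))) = 2598277 / 4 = 649569.25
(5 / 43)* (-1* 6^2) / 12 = -15 / 43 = -0.35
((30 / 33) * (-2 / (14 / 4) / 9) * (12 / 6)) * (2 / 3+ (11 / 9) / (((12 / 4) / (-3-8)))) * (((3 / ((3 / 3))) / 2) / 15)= 824 / 18711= 0.04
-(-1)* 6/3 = 2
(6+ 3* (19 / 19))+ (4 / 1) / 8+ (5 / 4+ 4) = 59 / 4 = 14.75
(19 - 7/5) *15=264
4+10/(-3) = 2/3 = 0.67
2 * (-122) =-244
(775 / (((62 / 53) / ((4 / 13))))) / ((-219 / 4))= -10600 / 2847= -3.72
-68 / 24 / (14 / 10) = -85 / 42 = -2.02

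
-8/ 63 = -0.13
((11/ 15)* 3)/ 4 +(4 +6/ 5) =23/ 4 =5.75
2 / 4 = 1 / 2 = 0.50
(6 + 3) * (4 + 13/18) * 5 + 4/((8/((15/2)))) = 865/4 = 216.25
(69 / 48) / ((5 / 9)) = 207 / 80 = 2.59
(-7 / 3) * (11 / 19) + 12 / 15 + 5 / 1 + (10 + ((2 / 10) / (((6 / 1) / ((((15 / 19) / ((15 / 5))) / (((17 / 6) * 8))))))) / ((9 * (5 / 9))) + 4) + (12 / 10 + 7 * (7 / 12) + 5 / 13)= 12152149 / 503880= 24.12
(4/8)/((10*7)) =1/140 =0.01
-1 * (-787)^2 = -619369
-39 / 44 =-0.89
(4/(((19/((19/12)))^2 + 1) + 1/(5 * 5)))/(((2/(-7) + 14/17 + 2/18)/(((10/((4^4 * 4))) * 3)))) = 11475/9216256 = 0.00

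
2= 2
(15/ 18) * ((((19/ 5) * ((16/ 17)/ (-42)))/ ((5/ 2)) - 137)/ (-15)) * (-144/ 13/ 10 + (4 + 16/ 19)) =2820304874/ 99201375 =28.43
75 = 75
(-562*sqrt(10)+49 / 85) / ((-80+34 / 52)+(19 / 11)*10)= -14014 / 1509005+160732*sqrt(10) / 17753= 28.62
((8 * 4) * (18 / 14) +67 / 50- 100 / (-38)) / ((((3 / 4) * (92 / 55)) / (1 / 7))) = 3300121 / 642390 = 5.14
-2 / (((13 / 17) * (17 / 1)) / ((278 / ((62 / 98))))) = -27244 / 403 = -67.60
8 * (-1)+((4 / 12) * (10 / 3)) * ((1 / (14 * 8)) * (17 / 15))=-12079 / 1512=-7.99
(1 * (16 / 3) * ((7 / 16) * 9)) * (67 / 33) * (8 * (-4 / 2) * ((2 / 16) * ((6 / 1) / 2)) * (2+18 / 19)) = -157584 / 209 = -753.99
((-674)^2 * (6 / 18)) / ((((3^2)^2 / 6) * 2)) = 454276 / 81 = 5608.35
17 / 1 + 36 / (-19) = 287 / 19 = 15.11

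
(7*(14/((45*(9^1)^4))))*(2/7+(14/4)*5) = 581/98415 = 0.01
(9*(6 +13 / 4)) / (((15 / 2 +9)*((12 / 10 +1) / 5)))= 2775 / 242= 11.47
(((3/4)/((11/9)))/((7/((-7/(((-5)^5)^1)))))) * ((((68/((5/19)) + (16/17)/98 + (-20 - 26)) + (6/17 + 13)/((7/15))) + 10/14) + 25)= 29995947/572687500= 0.05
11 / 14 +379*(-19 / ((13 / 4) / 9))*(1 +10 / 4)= -12702421 / 182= -69793.52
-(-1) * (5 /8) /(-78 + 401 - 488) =-0.00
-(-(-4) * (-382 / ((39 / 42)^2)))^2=-89693062144 / 28561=-3140403.42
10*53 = 530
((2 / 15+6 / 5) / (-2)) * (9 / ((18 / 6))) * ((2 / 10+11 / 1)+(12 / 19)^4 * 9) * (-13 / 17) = 214008496 / 11077285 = 19.32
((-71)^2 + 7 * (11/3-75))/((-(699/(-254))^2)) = -879030500/1465803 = -599.69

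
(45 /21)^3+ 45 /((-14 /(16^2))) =-278865 /343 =-813.02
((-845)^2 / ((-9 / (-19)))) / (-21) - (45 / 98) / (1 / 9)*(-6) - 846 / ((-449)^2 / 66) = -19138564835548 / 266718123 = -71755.77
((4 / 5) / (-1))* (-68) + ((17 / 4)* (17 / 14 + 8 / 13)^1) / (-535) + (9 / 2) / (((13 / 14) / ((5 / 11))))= 242439961 / 4284280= 56.59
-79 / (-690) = 79 / 690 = 0.11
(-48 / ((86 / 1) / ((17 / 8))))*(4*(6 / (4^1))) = -306 / 43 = -7.12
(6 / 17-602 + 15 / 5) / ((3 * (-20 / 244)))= 620797 / 255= 2434.50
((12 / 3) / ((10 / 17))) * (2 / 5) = 68 / 25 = 2.72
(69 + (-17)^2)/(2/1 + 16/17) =3043/25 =121.72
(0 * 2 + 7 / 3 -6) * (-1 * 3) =11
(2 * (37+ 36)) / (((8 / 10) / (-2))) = -365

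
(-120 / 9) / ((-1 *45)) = 8 / 27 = 0.30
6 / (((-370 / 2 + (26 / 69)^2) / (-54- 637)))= 19739106 / 880109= 22.43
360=360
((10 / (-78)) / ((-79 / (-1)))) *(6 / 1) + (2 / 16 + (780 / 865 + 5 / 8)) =1166941 / 710684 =1.64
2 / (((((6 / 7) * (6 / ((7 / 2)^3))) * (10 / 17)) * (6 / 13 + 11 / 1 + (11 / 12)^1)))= 530621 / 231720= 2.29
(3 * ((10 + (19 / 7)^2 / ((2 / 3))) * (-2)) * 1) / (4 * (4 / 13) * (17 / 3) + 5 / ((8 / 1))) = -1930968 / 116179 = -16.62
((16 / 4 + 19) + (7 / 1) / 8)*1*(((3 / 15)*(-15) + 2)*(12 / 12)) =-191 / 8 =-23.88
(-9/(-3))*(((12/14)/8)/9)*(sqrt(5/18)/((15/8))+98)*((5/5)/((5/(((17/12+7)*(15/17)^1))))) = 5.21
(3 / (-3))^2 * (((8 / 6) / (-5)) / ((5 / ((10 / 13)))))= -8 / 195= -0.04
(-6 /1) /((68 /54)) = -81 /17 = -4.76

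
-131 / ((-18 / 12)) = 262 / 3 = 87.33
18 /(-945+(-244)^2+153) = 9 /29372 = 0.00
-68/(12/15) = -85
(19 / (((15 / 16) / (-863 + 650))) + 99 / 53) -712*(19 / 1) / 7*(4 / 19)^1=-8758919 / 1855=-4721.79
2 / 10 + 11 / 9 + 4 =244 / 45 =5.42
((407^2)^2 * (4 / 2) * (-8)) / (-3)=439033459216 / 3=146344486405.33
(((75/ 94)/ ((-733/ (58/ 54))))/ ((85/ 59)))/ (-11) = 0.00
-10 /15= -2 /3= -0.67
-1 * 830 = -830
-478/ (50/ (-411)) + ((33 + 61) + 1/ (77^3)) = 45917632632/ 11413325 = 4023.16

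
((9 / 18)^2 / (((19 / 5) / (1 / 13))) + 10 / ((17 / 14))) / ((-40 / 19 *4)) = -27681 / 28288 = -0.98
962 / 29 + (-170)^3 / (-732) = 35795296 / 5307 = 6744.92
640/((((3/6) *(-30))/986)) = -126208/3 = -42069.33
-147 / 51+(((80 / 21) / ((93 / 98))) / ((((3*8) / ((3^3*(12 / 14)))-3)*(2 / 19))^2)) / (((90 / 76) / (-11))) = -1297160935 / 1480343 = -876.26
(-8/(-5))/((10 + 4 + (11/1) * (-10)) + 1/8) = -64/3835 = -0.02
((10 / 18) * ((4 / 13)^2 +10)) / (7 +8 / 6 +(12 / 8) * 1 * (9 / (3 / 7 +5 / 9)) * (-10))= -105772 / 2430051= -0.04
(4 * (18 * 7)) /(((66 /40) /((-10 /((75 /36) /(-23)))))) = 370944 /11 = 33722.18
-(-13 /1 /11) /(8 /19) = 2.81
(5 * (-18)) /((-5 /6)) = 108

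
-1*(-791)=791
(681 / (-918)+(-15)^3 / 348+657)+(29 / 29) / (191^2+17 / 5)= 646.56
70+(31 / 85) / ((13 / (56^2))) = 174566 / 1105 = 157.98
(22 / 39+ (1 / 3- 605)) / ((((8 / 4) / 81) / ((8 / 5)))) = -508896 / 13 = -39145.85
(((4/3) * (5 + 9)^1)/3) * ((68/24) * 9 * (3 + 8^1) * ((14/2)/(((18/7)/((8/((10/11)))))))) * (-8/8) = -5644408/135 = -41810.43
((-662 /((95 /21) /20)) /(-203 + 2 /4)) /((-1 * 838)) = -18536 /1074735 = -0.02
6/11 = 0.55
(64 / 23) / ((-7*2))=-32 / 161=-0.20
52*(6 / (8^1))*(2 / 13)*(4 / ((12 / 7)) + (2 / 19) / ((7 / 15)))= 2042 / 133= 15.35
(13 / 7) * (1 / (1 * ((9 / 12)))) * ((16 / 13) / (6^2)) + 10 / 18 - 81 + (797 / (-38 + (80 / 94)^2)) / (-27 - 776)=-1003907319391 / 12496798314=-80.33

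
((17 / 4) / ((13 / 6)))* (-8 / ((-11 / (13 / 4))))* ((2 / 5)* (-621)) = -63342 / 55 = -1151.67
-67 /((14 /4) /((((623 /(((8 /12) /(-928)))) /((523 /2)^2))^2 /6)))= -38391055675392 /74818113841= -513.13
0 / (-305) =0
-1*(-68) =68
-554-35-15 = -604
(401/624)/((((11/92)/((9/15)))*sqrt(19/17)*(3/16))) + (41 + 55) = 36892*sqrt(323)/40755 + 96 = 112.27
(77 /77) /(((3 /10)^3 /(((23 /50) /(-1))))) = -460 /27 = -17.04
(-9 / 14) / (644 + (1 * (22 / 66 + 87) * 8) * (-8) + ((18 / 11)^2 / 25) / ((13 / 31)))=1061775 / 8167537952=0.00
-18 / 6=-3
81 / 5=16.20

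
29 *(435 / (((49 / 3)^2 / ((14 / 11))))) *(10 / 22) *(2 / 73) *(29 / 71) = 65850300 / 215110049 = 0.31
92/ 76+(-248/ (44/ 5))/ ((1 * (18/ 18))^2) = -5637/ 209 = -26.97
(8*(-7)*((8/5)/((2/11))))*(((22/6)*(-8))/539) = 2816/105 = 26.82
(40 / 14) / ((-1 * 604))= -5 / 1057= -0.00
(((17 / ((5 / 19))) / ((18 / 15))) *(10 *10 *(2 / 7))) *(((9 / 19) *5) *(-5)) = -127500 / 7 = -18214.29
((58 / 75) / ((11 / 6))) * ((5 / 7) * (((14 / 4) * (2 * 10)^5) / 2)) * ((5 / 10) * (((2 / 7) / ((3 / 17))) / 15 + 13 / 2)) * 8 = 30906112000 / 693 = 44597564.21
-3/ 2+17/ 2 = 7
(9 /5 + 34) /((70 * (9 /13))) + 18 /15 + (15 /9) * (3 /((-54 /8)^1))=11321 /9450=1.20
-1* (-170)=170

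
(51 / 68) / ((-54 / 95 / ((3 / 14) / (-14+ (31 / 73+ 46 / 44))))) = 76285 / 3380664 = 0.02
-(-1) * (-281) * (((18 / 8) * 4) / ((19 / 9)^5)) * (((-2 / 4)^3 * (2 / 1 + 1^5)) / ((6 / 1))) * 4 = 149334921 / 9904396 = 15.08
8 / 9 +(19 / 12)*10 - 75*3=-3749 / 18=-208.28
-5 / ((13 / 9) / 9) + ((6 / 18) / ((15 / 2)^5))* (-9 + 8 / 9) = -8303795993 / 266540625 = -31.15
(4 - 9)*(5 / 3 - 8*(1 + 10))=1295 / 3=431.67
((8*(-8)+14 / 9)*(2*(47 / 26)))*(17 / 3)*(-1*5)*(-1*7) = -15716330 / 351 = -44775.87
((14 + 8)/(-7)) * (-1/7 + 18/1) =-2750/49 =-56.12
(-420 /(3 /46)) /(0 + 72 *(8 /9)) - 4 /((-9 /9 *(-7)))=-5667 /56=-101.20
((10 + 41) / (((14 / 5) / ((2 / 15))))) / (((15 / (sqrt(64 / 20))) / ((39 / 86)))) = 442*sqrt(5) / 7525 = 0.13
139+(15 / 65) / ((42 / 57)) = 25355 / 182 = 139.31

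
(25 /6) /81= 25 /486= 0.05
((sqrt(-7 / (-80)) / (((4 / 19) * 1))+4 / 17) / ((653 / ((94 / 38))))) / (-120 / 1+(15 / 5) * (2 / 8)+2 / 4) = -47 * sqrt(35) / 6203500 - 752 / 100186525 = -0.00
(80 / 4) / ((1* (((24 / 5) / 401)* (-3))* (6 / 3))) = -10025 / 36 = -278.47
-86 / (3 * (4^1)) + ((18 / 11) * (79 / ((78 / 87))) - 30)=91825 / 858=107.02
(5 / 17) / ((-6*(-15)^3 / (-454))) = -0.01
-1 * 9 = -9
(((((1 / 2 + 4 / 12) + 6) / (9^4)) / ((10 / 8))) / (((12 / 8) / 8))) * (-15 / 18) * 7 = -4592 / 177147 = -0.03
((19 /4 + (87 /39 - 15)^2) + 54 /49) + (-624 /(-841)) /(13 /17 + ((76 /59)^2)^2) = 1138021920534468709 /6729230455309180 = 169.12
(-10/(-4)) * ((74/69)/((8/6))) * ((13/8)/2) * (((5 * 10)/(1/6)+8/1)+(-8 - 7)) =704665/1472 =478.71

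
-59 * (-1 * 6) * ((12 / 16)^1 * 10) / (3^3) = 295 / 3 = 98.33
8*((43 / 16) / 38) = 43 / 76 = 0.57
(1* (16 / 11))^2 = 256 / 121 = 2.12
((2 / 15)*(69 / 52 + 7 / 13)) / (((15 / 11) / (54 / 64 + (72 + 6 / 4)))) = 65087 / 4800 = 13.56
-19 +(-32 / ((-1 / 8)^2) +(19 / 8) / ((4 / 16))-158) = -4431 / 2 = -2215.50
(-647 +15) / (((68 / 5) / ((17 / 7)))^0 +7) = -79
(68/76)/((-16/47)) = -2.63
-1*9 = -9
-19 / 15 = -1.27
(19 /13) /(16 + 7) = 19 /299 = 0.06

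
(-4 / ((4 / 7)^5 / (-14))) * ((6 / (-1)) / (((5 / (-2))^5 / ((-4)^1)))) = -705894 / 3125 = -225.89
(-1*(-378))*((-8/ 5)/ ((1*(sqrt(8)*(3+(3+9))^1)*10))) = -126*sqrt(2)/ 125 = -1.43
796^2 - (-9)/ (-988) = 626012599/ 988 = 633615.99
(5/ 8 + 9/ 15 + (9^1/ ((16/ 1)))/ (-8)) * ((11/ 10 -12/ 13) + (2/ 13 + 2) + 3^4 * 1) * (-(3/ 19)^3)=-216150849/ 570668800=-0.38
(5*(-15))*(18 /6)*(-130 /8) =14625 /4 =3656.25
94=94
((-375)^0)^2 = 1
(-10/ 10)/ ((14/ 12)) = -6/ 7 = -0.86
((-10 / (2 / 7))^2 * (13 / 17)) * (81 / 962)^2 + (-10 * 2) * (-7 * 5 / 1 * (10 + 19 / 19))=9326546425 / 1210196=7706.64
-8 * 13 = -104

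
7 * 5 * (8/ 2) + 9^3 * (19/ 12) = 5177/ 4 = 1294.25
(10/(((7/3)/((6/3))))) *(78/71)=4680/497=9.42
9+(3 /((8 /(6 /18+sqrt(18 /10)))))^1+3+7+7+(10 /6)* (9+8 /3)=9* sqrt(5) /40+3281 /72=46.07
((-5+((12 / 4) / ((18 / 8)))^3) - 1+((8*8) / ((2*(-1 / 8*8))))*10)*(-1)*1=8738 / 27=323.63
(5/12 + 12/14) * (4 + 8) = 15.29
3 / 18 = 0.17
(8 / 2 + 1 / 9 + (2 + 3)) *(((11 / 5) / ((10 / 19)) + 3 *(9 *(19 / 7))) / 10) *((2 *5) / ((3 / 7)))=1111633 / 675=1646.86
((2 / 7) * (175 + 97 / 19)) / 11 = 6844 / 1463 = 4.68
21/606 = 7/202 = 0.03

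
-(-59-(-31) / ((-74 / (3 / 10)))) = 43753 / 740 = 59.13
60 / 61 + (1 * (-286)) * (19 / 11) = -30074 / 61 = -493.02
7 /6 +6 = 43 /6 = 7.17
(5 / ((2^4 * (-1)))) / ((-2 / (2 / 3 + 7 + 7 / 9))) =95 / 72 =1.32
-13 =-13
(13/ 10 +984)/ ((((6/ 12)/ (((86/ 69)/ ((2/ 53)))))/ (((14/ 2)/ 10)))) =157184909/ 3450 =45560.84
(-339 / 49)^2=114921 / 2401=47.86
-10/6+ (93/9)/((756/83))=-1207/2268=-0.53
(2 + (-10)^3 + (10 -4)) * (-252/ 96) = 2604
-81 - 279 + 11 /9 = -3229 /9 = -358.78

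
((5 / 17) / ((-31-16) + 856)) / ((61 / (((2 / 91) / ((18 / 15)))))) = 25 / 229028709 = 0.00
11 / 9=1.22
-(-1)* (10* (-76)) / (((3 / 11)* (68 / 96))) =-66880 / 17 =-3934.12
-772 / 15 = -51.47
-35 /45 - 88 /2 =-403 /9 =-44.78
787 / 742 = 1.06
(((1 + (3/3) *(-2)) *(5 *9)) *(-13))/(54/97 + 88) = 11349/1718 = 6.61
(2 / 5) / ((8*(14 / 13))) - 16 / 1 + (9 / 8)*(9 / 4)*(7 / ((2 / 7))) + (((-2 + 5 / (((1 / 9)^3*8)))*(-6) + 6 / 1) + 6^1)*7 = -42385701 / 2240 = -18922.19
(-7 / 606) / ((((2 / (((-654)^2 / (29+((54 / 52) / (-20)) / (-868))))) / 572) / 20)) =-1288312984358400 / 1322036167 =-974491.48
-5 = -5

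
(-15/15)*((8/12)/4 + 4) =-25/6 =-4.17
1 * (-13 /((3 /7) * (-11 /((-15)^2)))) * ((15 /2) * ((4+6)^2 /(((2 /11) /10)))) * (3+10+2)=383906250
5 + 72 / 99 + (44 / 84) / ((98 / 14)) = 9382 / 1617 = 5.80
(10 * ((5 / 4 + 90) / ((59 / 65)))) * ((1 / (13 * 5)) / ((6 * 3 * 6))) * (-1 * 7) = -1.00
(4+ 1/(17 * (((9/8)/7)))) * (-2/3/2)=-1.46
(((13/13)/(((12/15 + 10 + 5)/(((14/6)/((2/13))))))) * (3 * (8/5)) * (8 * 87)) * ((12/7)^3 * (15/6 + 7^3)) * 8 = 172859940864/3871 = 44655112.60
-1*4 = -4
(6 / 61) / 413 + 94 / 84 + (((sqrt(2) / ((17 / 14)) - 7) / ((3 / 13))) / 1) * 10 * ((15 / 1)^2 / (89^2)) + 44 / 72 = -12367035505 / 1795983777 + 136500 * sqrt(2) / 134657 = -5.45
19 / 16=1.19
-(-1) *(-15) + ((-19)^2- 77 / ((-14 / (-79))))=-177 / 2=-88.50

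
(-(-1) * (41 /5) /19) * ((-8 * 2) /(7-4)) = -656 /285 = -2.30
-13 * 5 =-65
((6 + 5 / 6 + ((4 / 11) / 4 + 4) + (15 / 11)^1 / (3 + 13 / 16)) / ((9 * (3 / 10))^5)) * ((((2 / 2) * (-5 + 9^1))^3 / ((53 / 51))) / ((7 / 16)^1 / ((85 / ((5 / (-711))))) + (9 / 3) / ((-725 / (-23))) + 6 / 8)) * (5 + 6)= 726296119040000000 / 11524162439467719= 63.02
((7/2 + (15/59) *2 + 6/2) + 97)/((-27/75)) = -102275/354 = -288.91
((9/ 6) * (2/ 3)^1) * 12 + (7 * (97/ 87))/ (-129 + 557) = 447511/ 37236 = 12.02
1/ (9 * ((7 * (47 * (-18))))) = -0.00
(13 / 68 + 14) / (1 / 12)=2895 / 17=170.29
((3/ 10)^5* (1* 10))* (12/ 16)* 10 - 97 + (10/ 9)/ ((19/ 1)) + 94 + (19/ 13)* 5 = 40444567/ 8892000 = 4.55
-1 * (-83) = 83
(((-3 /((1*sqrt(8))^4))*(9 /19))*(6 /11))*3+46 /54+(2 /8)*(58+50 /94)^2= 341975141111 /398892384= 857.31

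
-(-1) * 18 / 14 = 9 / 7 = 1.29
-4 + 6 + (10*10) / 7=114 / 7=16.29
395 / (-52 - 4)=-395 / 56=-7.05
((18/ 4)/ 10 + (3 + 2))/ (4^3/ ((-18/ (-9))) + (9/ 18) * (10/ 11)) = 1199/ 7140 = 0.17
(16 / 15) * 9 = 48 / 5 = 9.60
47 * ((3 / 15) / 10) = 0.94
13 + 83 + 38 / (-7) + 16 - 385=-1949 / 7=-278.43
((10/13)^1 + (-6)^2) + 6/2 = 517/13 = 39.77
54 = 54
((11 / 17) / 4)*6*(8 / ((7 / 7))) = 132 / 17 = 7.76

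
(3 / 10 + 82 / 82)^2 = 169 / 100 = 1.69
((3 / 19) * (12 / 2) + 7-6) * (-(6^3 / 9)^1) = -888 / 19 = -46.74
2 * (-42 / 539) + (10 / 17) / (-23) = -5462 / 30107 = -0.18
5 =5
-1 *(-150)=150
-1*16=-16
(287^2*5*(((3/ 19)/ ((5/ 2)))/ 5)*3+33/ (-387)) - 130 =189666623/ 12255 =15476.67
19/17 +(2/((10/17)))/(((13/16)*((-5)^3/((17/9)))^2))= 1564383211/1398515625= 1.12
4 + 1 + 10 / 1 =15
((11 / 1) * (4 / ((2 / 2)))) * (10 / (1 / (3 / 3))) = 440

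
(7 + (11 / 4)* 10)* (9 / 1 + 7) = 552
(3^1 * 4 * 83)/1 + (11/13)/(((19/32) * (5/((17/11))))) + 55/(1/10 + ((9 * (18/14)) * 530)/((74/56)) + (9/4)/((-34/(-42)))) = 71893999084392/72149963405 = 996.45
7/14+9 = 19/2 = 9.50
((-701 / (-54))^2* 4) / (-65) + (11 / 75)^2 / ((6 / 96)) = -59386517 / 5923125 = -10.03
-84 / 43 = -1.95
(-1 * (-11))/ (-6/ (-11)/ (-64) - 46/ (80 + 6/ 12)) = -27104/ 1429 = -18.97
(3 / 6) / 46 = 1 / 92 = 0.01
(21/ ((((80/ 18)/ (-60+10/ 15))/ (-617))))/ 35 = 494217/ 100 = 4942.17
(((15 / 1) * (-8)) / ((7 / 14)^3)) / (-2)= 480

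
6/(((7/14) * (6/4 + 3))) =8/3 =2.67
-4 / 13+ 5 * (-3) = -199 / 13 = -15.31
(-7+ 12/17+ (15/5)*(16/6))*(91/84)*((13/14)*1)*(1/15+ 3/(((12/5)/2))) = 53911/12240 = 4.40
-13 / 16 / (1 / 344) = -279.50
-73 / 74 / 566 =-73 / 41884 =-0.00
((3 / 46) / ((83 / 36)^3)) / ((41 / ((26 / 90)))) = 0.00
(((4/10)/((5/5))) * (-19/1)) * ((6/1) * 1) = -228/5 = -45.60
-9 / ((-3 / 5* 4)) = 3.75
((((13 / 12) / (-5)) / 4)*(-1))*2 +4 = 493 / 120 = 4.11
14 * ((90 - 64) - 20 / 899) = 326956 / 899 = 363.69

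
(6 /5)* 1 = 6 /5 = 1.20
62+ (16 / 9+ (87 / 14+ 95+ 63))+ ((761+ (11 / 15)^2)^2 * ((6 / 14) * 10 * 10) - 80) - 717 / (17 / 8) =3992855003101 / 160650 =24854372.88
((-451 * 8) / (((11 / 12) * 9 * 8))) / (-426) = 82 / 639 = 0.13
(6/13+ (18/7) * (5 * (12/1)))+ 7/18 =254113/1638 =155.14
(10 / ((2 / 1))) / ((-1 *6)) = -5 / 6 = -0.83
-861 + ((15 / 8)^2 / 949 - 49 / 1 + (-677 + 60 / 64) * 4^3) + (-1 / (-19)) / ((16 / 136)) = -50980184621 / 1153984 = -44177.55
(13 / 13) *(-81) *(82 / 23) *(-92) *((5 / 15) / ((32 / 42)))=23247 / 2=11623.50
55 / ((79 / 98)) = 5390 / 79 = 68.23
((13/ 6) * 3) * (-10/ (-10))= 13/ 2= 6.50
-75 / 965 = -15 / 193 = -0.08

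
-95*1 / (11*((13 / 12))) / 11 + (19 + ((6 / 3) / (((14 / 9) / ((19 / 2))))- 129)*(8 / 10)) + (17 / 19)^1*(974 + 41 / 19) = 3173025096 / 3974971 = 798.25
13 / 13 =1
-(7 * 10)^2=-4900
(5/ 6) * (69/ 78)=115/ 156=0.74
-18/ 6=-3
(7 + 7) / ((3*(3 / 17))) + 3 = 265 / 9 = 29.44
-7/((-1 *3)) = 7/3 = 2.33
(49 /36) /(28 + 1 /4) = 49 /1017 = 0.05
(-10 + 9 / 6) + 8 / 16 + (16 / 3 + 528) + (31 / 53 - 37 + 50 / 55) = 489.83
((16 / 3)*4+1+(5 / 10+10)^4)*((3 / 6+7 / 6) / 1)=2922575 / 144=20295.66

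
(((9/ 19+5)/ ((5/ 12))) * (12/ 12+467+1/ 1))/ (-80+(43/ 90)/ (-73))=-769099968/ 9987217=-77.01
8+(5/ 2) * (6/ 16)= 143/ 16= 8.94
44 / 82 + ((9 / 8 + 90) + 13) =34329 / 328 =104.66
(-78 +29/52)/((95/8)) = -6.52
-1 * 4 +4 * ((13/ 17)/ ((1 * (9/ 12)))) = 0.08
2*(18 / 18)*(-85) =-170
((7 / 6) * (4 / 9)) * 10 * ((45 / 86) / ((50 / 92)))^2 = 44436 / 9245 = 4.81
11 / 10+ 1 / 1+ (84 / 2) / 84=13 / 5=2.60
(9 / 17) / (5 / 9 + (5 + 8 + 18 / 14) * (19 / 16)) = 2268 / 75055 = 0.03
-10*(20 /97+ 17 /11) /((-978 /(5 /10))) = 3115 /347842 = 0.01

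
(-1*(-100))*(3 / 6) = 50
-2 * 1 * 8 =-16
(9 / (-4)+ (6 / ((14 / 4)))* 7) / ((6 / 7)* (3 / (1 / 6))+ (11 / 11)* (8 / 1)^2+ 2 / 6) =819 / 6700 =0.12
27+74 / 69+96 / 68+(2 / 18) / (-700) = 72628109 / 2463300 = 29.48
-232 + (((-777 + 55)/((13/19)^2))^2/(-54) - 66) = -34196927888/771147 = -44345.54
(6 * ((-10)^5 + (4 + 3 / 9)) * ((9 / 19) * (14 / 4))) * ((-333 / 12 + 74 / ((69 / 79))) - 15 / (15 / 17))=-39762521.73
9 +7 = 16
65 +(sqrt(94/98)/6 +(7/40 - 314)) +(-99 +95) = -252.66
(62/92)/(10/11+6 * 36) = 341/109756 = 0.00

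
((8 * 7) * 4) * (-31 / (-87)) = 79.82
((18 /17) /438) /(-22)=-3 /27302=-0.00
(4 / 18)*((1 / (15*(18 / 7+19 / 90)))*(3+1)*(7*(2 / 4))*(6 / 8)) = 98 / 1753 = 0.06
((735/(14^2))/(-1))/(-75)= 1/20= 0.05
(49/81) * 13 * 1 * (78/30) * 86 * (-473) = -336854518/405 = -831739.55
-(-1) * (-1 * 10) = -10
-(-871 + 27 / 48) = 13927 / 16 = 870.44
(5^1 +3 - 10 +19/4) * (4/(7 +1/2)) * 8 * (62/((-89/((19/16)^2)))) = -123101/10680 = -11.53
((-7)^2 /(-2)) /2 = -12.25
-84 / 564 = -7 / 47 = -0.15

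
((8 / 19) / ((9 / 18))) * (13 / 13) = 16 / 19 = 0.84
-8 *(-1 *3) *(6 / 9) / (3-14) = -16 / 11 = -1.45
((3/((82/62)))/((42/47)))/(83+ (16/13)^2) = 246233/8198442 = 0.03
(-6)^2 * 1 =36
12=12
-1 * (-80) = 80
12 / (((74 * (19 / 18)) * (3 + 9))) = 9 / 703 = 0.01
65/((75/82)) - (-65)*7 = 7891/15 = 526.07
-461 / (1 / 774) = -356814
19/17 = 1.12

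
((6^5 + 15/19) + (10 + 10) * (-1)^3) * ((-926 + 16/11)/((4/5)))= -3747111075/418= -8964380.56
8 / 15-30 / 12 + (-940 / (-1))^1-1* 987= -1469 / 30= -48.97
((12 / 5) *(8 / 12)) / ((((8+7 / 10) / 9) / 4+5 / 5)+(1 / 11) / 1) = 2112 / 1759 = 1.20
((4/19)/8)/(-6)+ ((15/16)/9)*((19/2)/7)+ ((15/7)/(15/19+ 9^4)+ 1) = 100578461/88435424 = 1.14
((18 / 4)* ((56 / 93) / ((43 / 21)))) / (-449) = -1764 / 598517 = -0.00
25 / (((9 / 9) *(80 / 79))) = 395 / 16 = 24.69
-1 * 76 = -76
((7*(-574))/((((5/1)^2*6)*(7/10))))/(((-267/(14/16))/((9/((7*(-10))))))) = -0.02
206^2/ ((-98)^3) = -10609/ 235298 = -0.05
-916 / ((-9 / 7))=6412 / 9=712.44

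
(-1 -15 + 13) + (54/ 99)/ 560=-9237/ 3080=-3.00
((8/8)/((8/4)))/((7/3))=3/14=0.21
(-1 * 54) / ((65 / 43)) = -2322 / 65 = -35.72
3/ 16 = 0.19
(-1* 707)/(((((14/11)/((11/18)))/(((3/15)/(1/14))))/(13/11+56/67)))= -11564399/6030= -1917.81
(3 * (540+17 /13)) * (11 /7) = 232221 /91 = 2551.88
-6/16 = -3/8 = -0.38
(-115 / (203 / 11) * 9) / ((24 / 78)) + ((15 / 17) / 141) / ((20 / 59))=-59122009 / 324394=-182.25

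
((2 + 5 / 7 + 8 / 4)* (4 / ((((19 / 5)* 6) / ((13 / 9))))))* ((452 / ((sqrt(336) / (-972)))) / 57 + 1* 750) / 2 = 178750 / 399-969540* sqrt(21) / 17689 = 196.82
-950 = -950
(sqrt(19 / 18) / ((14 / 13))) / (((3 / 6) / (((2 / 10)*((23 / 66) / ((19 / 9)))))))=299*sqrt(38) / 29260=0.06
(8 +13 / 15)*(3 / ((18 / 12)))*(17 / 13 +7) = 9576 / 65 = 147.32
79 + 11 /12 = 959 /12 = 79.92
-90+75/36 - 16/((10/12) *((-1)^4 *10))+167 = 23149/300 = 77.16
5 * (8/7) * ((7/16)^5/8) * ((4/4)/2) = 12005/2097152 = 0.01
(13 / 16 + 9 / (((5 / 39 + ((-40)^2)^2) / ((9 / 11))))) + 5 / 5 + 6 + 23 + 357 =6814579591819 / 17571840880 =387.81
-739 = -739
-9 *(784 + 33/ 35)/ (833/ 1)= -247257/ 29155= -8.48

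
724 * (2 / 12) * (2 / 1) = 724 / 3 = 241.33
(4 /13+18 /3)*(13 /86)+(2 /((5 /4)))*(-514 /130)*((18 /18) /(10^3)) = 1654574 /1746875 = 0.95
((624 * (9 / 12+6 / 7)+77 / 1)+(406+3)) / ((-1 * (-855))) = 1158 / 665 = 1.74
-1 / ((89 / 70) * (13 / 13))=-70 / 89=-0.79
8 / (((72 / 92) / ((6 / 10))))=92 / 15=6.13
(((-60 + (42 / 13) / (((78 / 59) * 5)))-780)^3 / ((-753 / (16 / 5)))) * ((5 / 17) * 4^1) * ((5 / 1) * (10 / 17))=45694049312975821184 / 5251978470765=8700349.70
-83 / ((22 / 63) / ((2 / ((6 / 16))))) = -13944 / 11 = -1267.64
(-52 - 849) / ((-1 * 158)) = 901 / 158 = 5.70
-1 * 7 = -7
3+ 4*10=43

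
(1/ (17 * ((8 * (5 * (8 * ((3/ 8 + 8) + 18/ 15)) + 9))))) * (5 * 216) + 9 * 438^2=11506035879/ 6664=1726596.02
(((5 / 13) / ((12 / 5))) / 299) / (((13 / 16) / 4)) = 400 / 151593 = 0.00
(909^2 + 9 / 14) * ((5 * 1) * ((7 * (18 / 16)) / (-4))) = -520557435 / 64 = -8133709.92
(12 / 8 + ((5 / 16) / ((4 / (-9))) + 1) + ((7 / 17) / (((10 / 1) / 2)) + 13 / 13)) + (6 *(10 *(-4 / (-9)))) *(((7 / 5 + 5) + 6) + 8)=546.88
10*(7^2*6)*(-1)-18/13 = -38238/13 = -2941.38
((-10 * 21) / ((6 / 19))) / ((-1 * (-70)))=-19 / 2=-9.50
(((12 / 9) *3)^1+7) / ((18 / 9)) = 11 / 2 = 5.50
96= 96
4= 4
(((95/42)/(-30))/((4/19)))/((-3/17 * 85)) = 0.02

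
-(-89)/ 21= 89/ 21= 4.24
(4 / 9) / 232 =1 / 522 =0.00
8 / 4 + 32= 34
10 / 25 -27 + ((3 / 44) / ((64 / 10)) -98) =-877109 / 7040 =-124.59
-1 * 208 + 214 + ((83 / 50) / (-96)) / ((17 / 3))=163117 / 27200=6.00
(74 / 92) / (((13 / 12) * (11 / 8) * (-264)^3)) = -37 / 1260765792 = -0.00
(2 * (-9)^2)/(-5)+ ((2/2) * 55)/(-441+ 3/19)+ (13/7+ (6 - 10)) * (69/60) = -10257389/293160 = -34.99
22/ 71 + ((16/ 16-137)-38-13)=-13255/ 71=-186.69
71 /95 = 0.75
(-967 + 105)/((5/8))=-6896/5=-1379.20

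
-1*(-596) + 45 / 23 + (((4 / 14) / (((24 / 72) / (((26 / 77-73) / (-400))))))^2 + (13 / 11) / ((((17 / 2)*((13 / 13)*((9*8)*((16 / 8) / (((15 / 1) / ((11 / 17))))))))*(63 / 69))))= 57540400094143 / 96220555200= 598.01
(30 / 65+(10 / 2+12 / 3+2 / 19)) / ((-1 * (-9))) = 2363 / 2223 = 1.06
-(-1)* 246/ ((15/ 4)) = 328/ 5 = 65.60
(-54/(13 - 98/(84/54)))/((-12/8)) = -18/25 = -0.72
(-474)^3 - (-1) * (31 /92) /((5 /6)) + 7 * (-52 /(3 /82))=-73489397321 /690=-106506372.93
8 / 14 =4 / 7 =0.57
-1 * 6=-6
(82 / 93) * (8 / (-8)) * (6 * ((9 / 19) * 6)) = -8856 / 589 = -15.04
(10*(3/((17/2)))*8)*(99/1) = 2795.29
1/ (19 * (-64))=-1/ 1216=-0.00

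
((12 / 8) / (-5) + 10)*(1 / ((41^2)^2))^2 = 97 / 79849252291210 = 0.00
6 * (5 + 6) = 66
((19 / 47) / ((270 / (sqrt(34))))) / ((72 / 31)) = 589 *sqrt(34) / 913680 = 0.00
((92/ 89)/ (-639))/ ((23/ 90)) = -40/ 6319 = -0.01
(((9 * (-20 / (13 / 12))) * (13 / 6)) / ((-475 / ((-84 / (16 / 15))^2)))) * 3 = 535815 / 38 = 14100.39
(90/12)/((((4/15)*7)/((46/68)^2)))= 119025/64736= 1.84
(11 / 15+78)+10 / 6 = 402 / 5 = 80.40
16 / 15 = 1.07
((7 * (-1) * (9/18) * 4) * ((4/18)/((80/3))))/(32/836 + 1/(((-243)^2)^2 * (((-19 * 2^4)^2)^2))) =-27298002420530823168/8956282407282840145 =-3.05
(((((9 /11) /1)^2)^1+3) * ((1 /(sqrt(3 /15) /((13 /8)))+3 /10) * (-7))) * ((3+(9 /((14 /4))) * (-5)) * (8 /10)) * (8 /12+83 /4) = 3936726 /3025+8529573 * sqrt(5) /1210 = 17063.96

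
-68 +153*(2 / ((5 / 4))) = 884 / 5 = 176.80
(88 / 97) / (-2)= -0.45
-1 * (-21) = 21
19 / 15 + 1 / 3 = 1.60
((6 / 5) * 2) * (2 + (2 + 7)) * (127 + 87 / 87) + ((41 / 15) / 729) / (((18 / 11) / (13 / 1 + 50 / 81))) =3379.23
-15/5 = -3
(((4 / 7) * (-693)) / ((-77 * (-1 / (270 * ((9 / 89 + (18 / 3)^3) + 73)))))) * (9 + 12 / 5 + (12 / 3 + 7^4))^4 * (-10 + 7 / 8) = 277879303180766679612192 / 2225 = 124889574463265923421.21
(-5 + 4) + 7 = 6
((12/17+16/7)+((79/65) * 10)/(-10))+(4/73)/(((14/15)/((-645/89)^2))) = 21735571937/4472632255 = 4.86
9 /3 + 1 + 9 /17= 77 /17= 4.53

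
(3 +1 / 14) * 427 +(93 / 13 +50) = 35585 / 26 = 1368.65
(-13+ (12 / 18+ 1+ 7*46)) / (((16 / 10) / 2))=1165 / 3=388.33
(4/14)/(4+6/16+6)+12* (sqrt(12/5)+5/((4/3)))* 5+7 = 24* sqrt(15)+134808/581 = 324.98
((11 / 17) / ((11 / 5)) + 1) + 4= 5.29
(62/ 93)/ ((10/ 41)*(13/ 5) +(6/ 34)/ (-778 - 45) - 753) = -573631/ 647370750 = -0.00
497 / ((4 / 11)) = 5467 / 4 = 1366.75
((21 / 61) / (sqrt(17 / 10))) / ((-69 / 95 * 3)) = -665 * sqrt(170) / 71553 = -0.12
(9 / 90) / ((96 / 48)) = 1 / 20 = 0.05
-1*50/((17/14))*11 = -7700/17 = -452.94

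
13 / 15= 0.87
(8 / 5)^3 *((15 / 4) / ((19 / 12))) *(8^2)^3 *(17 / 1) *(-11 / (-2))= 112944218112 / 475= 237777301.29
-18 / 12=-3 / 2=-1.50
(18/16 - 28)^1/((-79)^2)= -215/49928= -0.00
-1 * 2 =-2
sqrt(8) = 2*sqrt(2) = 2.83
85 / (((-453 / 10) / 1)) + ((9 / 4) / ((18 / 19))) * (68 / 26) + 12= 16.34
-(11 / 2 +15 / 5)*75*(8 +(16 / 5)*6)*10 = -173400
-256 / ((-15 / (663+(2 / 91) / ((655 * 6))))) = 30349912576 / 2682225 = 11315.20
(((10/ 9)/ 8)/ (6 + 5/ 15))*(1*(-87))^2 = 12615/ 76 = 165.99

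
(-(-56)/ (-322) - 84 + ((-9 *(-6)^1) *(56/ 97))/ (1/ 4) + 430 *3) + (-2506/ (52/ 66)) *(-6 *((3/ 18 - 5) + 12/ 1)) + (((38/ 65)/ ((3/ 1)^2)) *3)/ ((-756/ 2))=11355090364936/ 82223505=138100.30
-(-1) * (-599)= -599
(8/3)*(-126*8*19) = -51072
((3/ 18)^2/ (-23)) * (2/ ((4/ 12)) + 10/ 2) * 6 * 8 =-44/ 69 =-0.64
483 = 483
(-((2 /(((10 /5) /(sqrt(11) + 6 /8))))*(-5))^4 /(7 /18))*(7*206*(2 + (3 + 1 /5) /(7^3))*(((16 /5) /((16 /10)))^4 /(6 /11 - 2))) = 14008769579.14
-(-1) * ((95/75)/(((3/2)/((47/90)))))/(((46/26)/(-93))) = -23.18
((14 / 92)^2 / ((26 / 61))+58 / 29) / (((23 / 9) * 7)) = 1017189 / 8857576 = 0.11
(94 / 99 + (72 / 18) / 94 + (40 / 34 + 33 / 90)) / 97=2005357 / 76727970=0.03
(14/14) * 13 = 13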